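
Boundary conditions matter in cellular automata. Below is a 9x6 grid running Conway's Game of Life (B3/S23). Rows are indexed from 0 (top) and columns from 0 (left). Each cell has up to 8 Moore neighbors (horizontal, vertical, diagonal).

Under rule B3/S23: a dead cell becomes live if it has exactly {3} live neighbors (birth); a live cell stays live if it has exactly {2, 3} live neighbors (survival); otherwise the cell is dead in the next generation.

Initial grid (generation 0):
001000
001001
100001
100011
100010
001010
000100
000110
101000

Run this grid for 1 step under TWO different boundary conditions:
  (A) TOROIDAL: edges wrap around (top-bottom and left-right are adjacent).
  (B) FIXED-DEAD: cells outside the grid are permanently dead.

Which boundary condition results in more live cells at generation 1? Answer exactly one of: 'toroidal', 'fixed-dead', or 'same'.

Answer: toroidal

Derivation:
Under TOROIDAL boundary, generation 1:
001100
110001
010000
010010
110010
000011
001000
001110
011000
Population = 19

Under FIXED-DEAD boundary, generation 1:
000000
010000
010001
110011
010010
000010
001000
001110
000100
Population = 15

Comparison: toroidal=19, fixed-dead=15 -> toroidal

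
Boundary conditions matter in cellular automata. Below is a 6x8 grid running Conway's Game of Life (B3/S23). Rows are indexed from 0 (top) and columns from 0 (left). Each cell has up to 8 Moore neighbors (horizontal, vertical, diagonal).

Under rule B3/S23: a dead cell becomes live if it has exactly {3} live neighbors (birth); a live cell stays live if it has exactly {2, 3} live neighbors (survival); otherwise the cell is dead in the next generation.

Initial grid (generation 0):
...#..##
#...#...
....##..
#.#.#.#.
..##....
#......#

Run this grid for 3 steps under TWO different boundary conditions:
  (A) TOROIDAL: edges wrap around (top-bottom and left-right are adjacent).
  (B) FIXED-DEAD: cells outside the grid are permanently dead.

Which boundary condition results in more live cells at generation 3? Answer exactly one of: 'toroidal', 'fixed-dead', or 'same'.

Under TOROIDAL boundary, generation 3:
#.#.#.#.
..#.#.#.
....#.#.
#..##..#
.#..##.#
#.#.##..
Population = 21

Under FIXED-DEAD boundary, generation 3:
....#...
...###..
..#.....
##..#...
.###....
..#.....
Population = 12

Comparison: toroidal=21, fixed-dead=12 -> toroidal

Answer: toroidal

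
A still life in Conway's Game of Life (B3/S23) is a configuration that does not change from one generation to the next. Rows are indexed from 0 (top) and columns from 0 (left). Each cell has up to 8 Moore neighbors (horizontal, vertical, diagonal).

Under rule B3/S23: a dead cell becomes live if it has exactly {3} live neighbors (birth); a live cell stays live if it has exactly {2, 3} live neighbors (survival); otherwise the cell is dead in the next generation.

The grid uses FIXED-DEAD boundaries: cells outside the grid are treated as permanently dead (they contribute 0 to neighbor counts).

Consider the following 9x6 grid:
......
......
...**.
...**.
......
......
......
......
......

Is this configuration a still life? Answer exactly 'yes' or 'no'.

Compute generation 1 and compare to generation 0 (given above):
Generation 1:
......
......
...**.
...**.
......
......
......
......
......
The grids are IDENTICAL -> still life.

Answer: yes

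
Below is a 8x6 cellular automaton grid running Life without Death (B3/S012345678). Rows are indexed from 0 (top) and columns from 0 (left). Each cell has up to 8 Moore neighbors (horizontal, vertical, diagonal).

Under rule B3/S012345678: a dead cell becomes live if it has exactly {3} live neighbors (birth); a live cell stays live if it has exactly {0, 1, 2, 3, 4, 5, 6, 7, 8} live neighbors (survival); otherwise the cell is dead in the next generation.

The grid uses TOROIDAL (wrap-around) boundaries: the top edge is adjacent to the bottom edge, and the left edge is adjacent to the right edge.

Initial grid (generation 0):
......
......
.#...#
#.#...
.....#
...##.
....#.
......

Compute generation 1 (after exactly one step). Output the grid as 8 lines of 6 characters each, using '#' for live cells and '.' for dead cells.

Answer: ......
......
##...#
###..#
...###
...###
...##.
......

Derivation:
Simulating step by step:
Generation 0 (given above): 8 live cells
Generation 1: 15 live cells
(generation 1 grid is the final answer)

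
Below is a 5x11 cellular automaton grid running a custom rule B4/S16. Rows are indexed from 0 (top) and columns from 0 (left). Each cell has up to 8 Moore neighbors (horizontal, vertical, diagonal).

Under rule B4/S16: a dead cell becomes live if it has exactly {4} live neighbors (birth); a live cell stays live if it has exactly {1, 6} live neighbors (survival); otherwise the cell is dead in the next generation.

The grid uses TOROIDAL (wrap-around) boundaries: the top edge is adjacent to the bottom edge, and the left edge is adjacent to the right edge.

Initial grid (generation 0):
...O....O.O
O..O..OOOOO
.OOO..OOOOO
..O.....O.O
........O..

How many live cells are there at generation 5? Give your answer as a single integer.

Simulating step by step:
Generation 0 (given above): 22 live cells
Generation 1: 5 live cells
...O.......
.......OO..
.......OO..
...........
...........
Generation 2: 0 live cells
...........
...........
...........
...........
...........
Generation 3: 0 live cells
...........
...........
...........
...........
...........
Generation 4: 0 live cells
...........
...........
...........
...........
...........
Generation 5: 0 live cells
...........
...........
...........
...........
...........
Population at generation 5: 0

Answer: 0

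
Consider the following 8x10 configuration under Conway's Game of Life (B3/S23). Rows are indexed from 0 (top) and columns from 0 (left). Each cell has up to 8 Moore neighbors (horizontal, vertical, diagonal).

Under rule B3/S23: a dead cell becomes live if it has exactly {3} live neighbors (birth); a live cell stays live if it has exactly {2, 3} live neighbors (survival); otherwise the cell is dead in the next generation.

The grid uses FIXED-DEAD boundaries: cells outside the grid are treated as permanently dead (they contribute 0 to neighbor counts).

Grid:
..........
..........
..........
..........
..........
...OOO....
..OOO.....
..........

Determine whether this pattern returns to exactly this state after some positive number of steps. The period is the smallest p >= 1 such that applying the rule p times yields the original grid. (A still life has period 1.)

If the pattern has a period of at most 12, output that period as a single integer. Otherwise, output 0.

Answer: 2

Derivation:
Simulating and comparing each generation to the original:
Gen 0 (original, given above): 6 live cells
Gen 1: 6 live cells, differs from original
Gen 2: 6 live cells, MATCHES original -> period = 2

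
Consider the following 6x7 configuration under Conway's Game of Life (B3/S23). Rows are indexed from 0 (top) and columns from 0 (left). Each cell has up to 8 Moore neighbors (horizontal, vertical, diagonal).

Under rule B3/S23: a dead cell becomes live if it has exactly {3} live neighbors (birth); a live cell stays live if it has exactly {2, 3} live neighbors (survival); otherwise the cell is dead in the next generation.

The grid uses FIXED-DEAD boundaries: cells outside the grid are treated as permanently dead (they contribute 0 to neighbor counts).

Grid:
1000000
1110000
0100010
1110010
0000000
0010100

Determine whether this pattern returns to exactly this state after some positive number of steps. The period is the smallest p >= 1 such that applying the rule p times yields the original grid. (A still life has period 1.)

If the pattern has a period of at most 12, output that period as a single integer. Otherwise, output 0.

Simulating and comparing each generation to the original:
Gen 0 (original, given above): 12 live cells
Gen 1: 8 live cells, differs from original
Gen 2: 9 live cells, differs from original
Gen 3: 7 live cells, differs from original
Gen 4: 7 live cells, differs from original
Gen 5: 9 live cells, differs from original
Gen 6: 8 live cells, differs from original
Gen 7: 10 live cells, differs from original
Gen 8: 9 live cells, differs from original
Gen 9: 14 live cells, differs from original
Gen 10: 12 live cells, differs from original
Gen 11: 18 live cells, differs from original
Gen 12: 12 live cells, differs from original
No period found within 12 steps.

Answer: 0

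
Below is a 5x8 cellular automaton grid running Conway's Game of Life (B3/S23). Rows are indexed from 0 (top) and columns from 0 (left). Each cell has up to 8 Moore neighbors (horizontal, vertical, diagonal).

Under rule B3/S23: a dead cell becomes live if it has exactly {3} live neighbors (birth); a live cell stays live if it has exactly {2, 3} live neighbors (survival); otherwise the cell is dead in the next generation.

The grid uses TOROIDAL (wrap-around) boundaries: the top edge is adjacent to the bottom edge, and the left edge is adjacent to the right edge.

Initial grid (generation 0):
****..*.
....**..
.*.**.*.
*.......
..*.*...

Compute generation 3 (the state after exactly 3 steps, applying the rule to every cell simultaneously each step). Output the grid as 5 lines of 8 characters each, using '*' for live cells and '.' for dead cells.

Simulating step by step:
Generation 0 (given above): 14 live cells
Generation 1: 14 live cells
.**.....
*.....**
...**...
.**.**..
*.*....*
Generation 2: 20 live cells
..*...*.
****...*
*****.**
***.**..
*.......
Generation 3: 13 live cells
(generation 3 grid is the final answer)

Answer: ..**....
....**..
......*.
....***.
*.**.*.*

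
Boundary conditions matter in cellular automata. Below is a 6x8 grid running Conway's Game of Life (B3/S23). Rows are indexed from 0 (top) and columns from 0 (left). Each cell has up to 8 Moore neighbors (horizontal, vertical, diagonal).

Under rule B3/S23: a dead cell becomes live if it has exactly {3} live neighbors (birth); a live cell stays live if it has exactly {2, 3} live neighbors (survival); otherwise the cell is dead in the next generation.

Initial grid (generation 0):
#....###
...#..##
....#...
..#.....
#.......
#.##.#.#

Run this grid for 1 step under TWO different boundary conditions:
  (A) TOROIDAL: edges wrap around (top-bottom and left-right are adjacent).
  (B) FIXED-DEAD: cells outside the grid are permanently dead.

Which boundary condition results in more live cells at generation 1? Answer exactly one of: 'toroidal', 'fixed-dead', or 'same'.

Answer: toroidal

Derivation:
Under TOROIDAL boundary, generation 1:
.###.#..
#...#...
...#....
........
#.##...#
....##..
Population = 13

Under FIXED-DEAD boundary, generation 1:
.....#.#
....#..#
...#....
........
..##....
.#......
Population = 8

Comparison: toroidal=13, fixed-dead=8 -> toroidal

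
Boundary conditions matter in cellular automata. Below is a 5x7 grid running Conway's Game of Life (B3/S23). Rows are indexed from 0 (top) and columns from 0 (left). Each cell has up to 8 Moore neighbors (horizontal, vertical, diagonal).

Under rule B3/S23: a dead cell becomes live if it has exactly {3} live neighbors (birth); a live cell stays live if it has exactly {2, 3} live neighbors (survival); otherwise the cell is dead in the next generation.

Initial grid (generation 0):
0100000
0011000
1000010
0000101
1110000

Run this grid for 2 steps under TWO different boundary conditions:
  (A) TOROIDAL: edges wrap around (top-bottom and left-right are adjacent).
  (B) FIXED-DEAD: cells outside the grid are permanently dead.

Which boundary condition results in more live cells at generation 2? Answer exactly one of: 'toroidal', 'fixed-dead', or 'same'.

Answer: toroidal

Derivation:
Under TOROIDAL boundary, generation 2:
1001000
1110011
1011101
0111000
1110000
Population = 18

Under FIXED-DEAD boundary, generation 2:
0110000
0110100
0111110
0000010
0000000
Population = 11

Comparison: toroidal=18, fixed-dead=11 -> toroidal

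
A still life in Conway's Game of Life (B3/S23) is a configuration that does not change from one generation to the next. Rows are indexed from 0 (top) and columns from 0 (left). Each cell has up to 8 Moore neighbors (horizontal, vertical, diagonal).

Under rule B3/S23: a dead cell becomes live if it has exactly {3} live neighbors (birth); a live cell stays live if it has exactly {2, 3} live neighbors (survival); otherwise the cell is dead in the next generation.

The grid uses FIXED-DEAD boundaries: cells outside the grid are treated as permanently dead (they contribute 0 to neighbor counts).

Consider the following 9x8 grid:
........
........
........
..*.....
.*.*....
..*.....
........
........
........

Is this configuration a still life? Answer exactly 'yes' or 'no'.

Answer: yes

Derivation:
Compute generation 1 and compare to generation 0 (given above):
Generation 1:
........
........
........
..*.....
.*.*....
..*.....
........
........
........
The grids are IDENTICAL -> still life.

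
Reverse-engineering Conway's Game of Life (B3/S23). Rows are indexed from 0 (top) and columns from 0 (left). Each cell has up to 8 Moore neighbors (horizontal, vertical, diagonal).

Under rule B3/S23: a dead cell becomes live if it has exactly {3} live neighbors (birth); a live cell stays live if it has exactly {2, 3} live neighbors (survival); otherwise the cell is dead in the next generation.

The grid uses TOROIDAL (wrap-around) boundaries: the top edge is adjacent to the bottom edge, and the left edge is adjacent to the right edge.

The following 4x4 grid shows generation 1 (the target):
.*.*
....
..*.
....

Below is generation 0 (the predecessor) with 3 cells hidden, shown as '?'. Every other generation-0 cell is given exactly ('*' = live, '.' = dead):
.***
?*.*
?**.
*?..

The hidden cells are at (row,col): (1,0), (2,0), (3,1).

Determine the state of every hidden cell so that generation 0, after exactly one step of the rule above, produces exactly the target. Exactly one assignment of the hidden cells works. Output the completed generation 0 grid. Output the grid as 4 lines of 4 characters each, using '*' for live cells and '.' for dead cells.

Hidden generation-0 cells (in order): (1,0), (2,0), (3,1).
A hidden cell only influences target cells in its own 3x3 neighborhood. Try each of the 2^3 = 8 assignments, step the completed generation 0 forward once under B3/S23, and compare with the target:
  (1,0)=. (2,0)=. (3,1)=. -> step gives (1,3)='*' but target has '.' -> reject
  (1,0)=. (2,0)=. (3,1)=* -> step gives (0,1)='.' but target has '*' -> reject
  (1,0)=. (2,0)=* (3,1)=. -> step reproduces the target at every cell -> ACCEPT
  (1,0)=. (2,0)=* (3,1)=* -> step gives (0,1)='.' but target has '*' -> reject
  (1,0)=* (2,0)=. (3,1)=. -> step gives (0,1)='.' but target has '*' -> reject
  (1,0)=* (2,0)=. (3,1)=* -> step gives (0,1)='.' but target has '*' -> reject
  (1,0)=* (2,0)=* (3,1)=. -> step gives (0,1)='.' but target has '*' -> reject
  (1,0)=* (2,0)=* (3,1)=* -> step gives (0,1)='.' but target has '*' -> reject
Unique solution: (1,0)=dead, (2,0)=live, (3,1)=dead.
Check: live-neighbor counts of every cell in the completed generation 0:
5343
6574
4434
4655
Applying B3/S23 to generation 0 with these counts gives:
.*.*
....
..*.
....
which matches the target exactly.

Answer: .***
.*.*
***.
*...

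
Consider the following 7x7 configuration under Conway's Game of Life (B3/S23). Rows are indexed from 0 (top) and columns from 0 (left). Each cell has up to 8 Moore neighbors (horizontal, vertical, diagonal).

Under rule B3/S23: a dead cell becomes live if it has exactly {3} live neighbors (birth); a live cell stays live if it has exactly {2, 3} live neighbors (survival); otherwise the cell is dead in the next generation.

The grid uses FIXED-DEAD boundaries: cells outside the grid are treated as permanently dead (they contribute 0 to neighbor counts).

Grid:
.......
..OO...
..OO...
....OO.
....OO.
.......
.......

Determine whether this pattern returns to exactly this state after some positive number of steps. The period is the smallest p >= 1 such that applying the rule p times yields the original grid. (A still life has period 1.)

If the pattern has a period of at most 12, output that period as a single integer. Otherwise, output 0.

Simulating and comparing each generation to the original:
Gen 0 (original, given above): 8 live cells
Gen 1: 6 live cells, differs from original
Gen 2: 8 live cells, MATCHES original -> period = 2

Answer: 2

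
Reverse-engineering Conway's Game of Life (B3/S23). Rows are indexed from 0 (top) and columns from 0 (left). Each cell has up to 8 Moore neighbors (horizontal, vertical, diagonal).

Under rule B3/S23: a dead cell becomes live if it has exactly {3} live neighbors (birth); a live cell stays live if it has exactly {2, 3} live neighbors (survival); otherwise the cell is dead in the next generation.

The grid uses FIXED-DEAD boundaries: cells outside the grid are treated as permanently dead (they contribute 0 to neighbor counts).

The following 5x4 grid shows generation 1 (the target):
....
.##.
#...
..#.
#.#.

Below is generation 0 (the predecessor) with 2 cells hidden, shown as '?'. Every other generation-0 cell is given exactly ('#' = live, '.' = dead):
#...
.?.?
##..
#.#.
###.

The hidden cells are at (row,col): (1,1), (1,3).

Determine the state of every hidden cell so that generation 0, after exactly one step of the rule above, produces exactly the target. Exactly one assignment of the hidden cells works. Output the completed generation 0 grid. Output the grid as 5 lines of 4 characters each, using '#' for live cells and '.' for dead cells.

Hidden generation-0 cells (in order): (1,1), (1,3).
A hidden cell only influences target cells in its own 3x3 neighborhood. Try each of the 2^2 = 4 assignments, step the completed generation 0 forward once under B3/S23, and compare with the target:
  (1,1)=. (1,3)=. -> step gives (1,0)='#' but target has '.' -> reject
  (1,1)=. (1,3)=# -> step gives (1,0)='#' but target has '.' -> reject
  (1,1)=# (1,3)=. -> step gives (1,2)='.' but target has '#' -> reject
  (1,1)=# (1,3)=# -> step reproduces the target at every cell -> ACCEPT
Unique solution: (1,1)=live, (1,3)=live.
Check: live-neighbor counts of every cell in the completed generation 0:
1221
4330
3442
4732
2422
Applying B3/S23 to generation 0 with these counts gives:
....
.##.
#...
..#.
#.#.
which matches the target exactly.

Answer: #...
.#.#
##..
#.#.
###.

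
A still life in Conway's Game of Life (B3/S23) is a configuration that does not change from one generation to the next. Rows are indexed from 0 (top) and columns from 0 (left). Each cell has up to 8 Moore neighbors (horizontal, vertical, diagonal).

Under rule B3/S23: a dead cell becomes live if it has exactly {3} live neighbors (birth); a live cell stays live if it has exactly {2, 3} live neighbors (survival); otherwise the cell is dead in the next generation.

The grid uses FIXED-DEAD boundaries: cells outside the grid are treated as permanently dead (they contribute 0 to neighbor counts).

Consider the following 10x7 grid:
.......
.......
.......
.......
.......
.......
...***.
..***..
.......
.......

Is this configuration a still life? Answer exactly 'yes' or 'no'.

Answer: no

Derivation:
Compute generation 1 and compare to generation 0 (given above):
Generation 1:
.......
.......
.......
.......
.......
....*..
..*..*.
..*..*.
...*...
.......
Cell (5,4) differs: gen0=0 vs gen1=1 -> NOT a still life.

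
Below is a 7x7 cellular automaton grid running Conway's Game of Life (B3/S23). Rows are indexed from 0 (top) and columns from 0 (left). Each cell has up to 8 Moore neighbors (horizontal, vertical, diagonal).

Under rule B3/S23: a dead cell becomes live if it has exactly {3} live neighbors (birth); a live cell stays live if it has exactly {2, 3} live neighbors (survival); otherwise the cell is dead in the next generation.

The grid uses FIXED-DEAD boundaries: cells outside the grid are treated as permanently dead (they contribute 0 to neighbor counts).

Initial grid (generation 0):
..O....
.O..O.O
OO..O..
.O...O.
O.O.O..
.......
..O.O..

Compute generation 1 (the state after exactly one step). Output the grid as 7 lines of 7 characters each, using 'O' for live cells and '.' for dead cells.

Answer: .......
OOOO.O.
OOO.O..
..OOOO.
.O.....
.O.....
.......

Derivation:
Simulating step by step:
Generation 0 (given above): 14 live cells
Generation 1: 15 live cells
(generation 1 grid is the final answer)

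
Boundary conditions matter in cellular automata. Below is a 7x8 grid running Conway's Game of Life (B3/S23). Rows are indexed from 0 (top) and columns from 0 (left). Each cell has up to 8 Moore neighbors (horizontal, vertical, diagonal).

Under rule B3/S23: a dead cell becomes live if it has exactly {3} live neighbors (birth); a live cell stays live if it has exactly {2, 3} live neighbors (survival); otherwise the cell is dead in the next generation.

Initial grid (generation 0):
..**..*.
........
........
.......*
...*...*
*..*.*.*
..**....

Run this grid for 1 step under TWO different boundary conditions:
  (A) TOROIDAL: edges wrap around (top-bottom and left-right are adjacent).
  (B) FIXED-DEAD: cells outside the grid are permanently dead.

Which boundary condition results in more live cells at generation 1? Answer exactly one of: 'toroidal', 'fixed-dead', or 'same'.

Answer: toroidal

Derivation:
Under TOROIDAL boundary, generation 1:
..**....
........
........
........
....*..*
*..*..**
.*....**
Population = 11

Under FIXED-DEAD boundary, generation 1:
........
........
........
........
....*..*
...*..*.
..***...
Population = 7

Comparison: toroidal=11, fixed-dead=7 -> toroidal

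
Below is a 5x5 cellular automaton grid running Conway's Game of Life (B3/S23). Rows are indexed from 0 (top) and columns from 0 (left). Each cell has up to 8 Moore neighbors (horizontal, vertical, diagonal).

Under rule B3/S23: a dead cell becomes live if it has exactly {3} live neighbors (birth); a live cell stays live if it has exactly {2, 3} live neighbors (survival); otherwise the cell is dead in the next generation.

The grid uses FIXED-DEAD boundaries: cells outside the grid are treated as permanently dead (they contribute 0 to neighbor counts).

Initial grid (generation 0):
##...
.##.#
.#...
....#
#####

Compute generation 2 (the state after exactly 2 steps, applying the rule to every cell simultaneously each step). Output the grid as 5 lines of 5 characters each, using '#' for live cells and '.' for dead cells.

Answer: .##..
#....
.###.
#...#
.####

Derivation:
Simulating step by step:
Generation 0 (given above): 12 live cells
Generation 1: 13 live cells
###..
..#..
.###.
#...#
.####
Generation 2: 12 live cells
(generation 2 grid is the final answer)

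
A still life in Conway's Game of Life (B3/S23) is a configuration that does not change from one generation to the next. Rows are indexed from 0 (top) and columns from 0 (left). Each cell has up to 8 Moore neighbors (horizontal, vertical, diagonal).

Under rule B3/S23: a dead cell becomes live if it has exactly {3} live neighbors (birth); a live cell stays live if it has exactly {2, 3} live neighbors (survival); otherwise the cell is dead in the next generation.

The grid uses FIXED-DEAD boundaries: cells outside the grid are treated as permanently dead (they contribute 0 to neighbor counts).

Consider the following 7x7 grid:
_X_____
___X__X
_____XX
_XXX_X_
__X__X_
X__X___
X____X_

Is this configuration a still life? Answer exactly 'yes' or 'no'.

Compute generation 1 and compare to generation 0 (given above):
Generation 1:
_______
_____XX
___X_XX
_XXX_X_
_______
_X__X__
_______
Cell (0,1) differs: gen0=1 vs gen1=0 -> NOT a still life.

Answer: no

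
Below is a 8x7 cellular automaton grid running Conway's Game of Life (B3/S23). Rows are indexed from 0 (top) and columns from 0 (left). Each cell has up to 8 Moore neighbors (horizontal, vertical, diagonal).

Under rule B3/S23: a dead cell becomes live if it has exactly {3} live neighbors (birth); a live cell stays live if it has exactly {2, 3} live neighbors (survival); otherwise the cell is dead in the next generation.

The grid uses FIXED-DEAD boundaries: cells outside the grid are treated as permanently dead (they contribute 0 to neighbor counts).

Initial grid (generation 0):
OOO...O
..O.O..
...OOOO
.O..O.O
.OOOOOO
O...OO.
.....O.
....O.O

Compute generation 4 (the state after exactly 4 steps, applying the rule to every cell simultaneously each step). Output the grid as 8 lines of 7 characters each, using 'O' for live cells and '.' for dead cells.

Simulating step by step:
Generation 0 (given above): 25 live cells
Generation 1: 17 live cells
.OOO...
..O.O.O
..O...O
.O.....
OOO...O
.OO....
......O
.....O.
Generation 2: 12 live cells
.OOO...
.....O.
.OOO.O.
O......
O......
O.O....
.......
.......
Generation 3: 8 live cells
..O....
.......
.OO.O..
O.O....
O......
.O.....
.......
.......
Generation 4: 10 live cells
(generation 4 grid is the final answer)

Answer: .......
.OOO...
.OOO...
O.OO...
O......
.......
.......
.......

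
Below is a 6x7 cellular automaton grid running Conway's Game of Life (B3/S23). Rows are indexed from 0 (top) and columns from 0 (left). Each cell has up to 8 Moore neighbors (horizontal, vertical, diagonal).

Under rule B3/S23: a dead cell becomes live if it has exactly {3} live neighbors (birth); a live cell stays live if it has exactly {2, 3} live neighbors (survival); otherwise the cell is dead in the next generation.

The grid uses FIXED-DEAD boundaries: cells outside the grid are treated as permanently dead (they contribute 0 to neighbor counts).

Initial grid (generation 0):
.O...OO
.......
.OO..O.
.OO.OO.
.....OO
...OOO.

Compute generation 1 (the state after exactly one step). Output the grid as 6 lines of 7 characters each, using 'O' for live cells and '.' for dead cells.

Simulating step by step:
Generation 0 (given above): 15 live cells
Generation 1: 18 live cells
(generation 1 grid is the final answer)

Answer: .......
.OO..OO
.OOOOO.
.OOOO..
..O...O
....OOO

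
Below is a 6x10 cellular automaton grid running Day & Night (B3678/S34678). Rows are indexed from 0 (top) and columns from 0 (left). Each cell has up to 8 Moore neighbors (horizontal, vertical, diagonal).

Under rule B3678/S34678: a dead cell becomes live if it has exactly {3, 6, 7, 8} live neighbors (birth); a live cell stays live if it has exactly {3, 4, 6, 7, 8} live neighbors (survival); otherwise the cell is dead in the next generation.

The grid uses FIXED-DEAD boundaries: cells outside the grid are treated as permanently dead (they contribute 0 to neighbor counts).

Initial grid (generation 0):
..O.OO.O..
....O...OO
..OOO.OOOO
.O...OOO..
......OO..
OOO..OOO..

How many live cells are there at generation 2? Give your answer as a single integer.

Answer: 23

Derivation:
Simulating step by step:
Generation 0 (given above): 26 live cells
Generation 1: 22 live cells
...O....O.
..OOO....O
...OO.O..O
..OOOOOO..
O.O...O.O.
......OO..
Generation 2: 23 live cells
..OOO.....
..O.OO..O.
...OOOOOO.
.OO.O.OOO.
.O..O..O..
.......O..
Population at generation 2: 23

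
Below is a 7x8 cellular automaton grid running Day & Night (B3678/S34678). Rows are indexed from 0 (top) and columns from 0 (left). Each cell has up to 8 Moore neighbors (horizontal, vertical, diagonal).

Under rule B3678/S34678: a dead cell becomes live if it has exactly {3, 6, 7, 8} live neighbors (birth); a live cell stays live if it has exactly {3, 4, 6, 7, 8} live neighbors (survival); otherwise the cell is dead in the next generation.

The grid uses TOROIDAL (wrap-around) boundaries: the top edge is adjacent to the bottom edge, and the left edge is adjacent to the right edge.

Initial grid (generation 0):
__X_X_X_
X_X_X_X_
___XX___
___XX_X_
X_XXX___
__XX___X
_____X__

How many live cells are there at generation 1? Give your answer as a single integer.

Answer: 22

Derivation:
Simulating step by step:
Generation 0 (given above): 20 live cells
Generation 1: 22 live cells
_X_____X
_X_XX__X
__X_X__X
___X____
_XXXXX_X
_XXX____
__X_X_X_
Population at generation 1: 22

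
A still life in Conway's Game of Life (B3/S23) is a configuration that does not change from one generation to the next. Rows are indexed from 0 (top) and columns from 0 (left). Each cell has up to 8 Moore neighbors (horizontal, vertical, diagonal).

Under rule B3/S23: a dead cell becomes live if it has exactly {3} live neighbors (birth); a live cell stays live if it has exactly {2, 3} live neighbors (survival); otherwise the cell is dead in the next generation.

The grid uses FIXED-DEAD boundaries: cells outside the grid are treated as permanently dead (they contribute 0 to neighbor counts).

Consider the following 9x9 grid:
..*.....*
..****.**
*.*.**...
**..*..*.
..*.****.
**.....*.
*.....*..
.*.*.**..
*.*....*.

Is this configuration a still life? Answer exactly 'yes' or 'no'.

Answer: no

Derivation:
Compute generation 1 and compare to generation 0 (given above):
Generation 1:
..*.*..**
..*..****
*.*....**
*.*....*.
..****.**
**.....*.
*.*..***.
***..***.
.**...*..
Cell (0,4) differs: gen0=0 vs gen1=1 -> NOT a still life.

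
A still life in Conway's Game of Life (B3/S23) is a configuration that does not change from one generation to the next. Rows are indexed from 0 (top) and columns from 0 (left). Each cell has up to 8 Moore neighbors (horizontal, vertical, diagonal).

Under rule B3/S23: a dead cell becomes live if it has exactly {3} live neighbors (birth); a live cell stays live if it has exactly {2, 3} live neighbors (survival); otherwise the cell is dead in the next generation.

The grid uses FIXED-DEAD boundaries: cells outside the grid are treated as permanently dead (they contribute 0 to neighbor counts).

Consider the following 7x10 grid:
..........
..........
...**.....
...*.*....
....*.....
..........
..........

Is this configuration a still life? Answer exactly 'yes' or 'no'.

Compute generation 1 and compare to generation 0 (given above):
Generation 1:
..........
..........
...**.....
...*.*....
....*.....
..........
..........
The grids are IDENTICAL -> still life.

Answer: yes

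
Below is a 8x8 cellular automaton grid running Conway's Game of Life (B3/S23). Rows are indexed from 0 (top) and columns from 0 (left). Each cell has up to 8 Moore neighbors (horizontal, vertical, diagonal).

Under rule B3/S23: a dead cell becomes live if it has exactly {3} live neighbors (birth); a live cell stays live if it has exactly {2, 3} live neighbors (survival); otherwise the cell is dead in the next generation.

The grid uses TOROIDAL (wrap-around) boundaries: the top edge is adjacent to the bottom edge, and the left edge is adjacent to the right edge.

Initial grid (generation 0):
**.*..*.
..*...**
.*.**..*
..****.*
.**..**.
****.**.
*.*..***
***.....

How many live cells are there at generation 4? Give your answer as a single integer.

Answer: 21

Derivation:
Simulating step by step:
Generation 0 (given above): 34 live cells
Generation 1: 13 live cells
...*..*.
....***.
.*.....*
.......*
........
...*....
....**..
...*.*..
Generation 2: 16 live cells
...*..*.
....****
*....*.*
*.......
........
....*...
...*.*..
...*.**.
Generation 3: 16 live cells
...*....
*...*...
*...**..
*......*
........
....*...
...*.**.
..**.**.
Generation 4: 21 live cells
..**.*..
...***..
**..**..
*......*
........
....**..
..**..*.
..**.**.
Population at generation 4: 21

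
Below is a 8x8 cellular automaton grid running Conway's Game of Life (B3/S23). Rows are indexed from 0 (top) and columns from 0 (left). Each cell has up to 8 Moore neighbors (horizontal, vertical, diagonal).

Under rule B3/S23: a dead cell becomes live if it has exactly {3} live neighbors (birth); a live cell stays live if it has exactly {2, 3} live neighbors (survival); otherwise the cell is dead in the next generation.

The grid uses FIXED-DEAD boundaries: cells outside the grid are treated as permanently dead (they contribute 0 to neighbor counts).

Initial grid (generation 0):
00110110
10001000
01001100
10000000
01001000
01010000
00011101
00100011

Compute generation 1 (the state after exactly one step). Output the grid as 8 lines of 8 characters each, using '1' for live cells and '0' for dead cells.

Answer: 00011100
01100010
11001100
11001100
11100000
00010100
00011101
00011111

Derivation:
Simulating step by step:
Generation 0 (given above): 21 live cells
Generation 1: 28 live cells
(generation 1 grid is the final answer)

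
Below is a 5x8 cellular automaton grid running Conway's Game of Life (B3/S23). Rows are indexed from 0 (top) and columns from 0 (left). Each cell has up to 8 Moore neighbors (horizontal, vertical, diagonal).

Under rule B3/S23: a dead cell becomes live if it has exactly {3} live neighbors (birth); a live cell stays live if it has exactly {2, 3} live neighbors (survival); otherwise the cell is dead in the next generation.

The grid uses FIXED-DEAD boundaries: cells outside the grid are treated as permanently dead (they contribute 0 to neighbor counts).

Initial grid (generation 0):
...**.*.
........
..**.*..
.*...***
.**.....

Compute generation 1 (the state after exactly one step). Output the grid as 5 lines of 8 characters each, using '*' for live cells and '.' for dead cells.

Simulating step by step:
Generation 0 (given above): 12 live cells
Generation 1: 13 live cells
(generation 1 grid is the final answer)

Answer: ........
..*..*..
..*.**..
.*.****.
.**...*.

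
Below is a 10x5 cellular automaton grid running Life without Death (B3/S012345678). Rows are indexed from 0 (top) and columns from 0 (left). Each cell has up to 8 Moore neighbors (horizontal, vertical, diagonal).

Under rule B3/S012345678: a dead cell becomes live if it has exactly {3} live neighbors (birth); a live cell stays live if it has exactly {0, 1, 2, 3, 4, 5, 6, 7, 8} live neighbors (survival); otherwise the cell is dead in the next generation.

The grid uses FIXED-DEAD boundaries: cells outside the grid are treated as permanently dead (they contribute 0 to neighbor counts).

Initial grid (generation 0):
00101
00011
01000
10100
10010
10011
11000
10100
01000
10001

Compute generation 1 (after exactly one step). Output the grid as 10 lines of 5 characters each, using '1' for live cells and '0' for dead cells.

Simulating step by step:
Generation 0 (given above): 19 live cells
Generation 1: 28 live cells
(generation 1 grid is the final answer)

Answer: 00101
00111
01110
10100
10111
10111
11110
10100
11000
10001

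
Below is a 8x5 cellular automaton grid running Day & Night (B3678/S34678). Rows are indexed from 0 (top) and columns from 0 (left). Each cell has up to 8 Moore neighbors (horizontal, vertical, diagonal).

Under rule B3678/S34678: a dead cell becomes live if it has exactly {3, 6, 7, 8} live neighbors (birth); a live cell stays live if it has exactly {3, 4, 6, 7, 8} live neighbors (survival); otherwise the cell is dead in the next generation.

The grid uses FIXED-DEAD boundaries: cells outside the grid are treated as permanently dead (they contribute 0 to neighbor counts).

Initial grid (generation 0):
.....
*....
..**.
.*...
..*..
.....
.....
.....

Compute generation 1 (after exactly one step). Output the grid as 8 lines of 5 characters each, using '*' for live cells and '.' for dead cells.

Answer: .....
.....
.*...
...*.
.....
.....
.....
.....

Derivation:
Simulating step by step:
Generation 0 (given above): 5 live cells
Generation 1: 2 live cells
(generation 1 grid is the final answer)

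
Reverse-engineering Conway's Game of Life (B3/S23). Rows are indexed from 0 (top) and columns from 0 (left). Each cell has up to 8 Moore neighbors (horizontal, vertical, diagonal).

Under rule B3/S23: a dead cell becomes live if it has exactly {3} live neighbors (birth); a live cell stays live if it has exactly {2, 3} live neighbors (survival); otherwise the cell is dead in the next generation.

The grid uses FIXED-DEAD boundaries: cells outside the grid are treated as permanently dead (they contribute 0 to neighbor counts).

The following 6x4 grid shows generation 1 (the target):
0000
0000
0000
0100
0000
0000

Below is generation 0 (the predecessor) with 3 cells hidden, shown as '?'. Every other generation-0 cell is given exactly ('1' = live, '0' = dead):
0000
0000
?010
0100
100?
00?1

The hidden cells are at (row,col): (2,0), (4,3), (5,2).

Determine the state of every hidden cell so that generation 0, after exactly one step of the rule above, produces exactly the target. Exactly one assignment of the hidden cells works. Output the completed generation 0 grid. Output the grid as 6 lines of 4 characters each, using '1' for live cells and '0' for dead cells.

Hidden generation-0 cells (in order): (2,0), (4,3), (5,2).
A hidden cell only influences target cells in its own 3x3 neighborhood. Try each of the 2^3 = 8 assignments, step the completed generation 0 forward once under B3/S23, and compare with the target:
  (2,0)=0 (4,3)=0 (5,2)=0 -> step reproduces the target at every cell -> ACCEPT
  (2,0)=0 (4,3)=0 (5,2)=1 -> step gives (4,1)='1' but target has '0' -> reject
  (2,0)=0 (4,3)=1 (5,2)=0 -> step gives (3,2)='1' but target has '0' -> reject
  (2,0)=0 (4,3)=1 (5,2)=1 -> step gives (3,2)='1' but target has '0' -> reject
  (2,0)=1 (4,3)=0 (5,2)=0 -> step gives (2,1)='1' but target has '0' -> reject
  (2,0)=1 (4,3)=0 (5,2)=1 -> step gives (2,1)='1' but target has '0' -> reject
  (2,0)=1 (4,3)=1 (5,2)=0 -> step gives (2,1)='1' but target has '0' -> reject
  (2,0)=1 (4,3)=1 (5,2)=1 -> step gives (2,1)='1' but target has '0' -> reject
Unique solution: (2,0)=dead, (4,3)=dead, (5,2)=dead.
Check: live-neighbor counts of every cell in the completed generation 0:
0000
0111
1211
2221
1221
1110
Applying B3/S23 to generation 0 with these counts gives:
0000
0000
0000
0100
0000
0000
which matches the target exactly.

Answer: 0000
0000
0010
0100
1000
0001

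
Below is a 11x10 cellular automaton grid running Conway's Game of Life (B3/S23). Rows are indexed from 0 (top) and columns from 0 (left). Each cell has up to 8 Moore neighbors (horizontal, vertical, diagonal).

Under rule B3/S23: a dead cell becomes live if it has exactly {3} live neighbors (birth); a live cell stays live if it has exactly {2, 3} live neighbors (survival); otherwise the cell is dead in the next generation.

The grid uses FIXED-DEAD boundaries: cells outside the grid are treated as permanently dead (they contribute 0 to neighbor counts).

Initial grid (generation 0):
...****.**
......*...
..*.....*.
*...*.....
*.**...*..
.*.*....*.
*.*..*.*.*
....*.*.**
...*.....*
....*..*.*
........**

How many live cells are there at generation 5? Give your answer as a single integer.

Answer: 20

Derivation:
Simulating step by step:
Generation 0 (given above): 34 live cells
Generation 1: 42 live cells
....****..
...**.*.**
..........
..*.......
*.***.....
*..**.***.
.*******.*
...*****.*
...***.*.*
.........*
........**
Generation 2: 28 live cells
...**.***.
...**.*.*.
...*......
.**.......
..*.**.*..
*.......*.
.*.......*
.........*
...*...*.*
....*....*
........**
Generation 3: 23 live cells
...**.*.*.
..*...*.*.
...**.....
.**.*.....
..**......
.*......*.
........**
.........*
.........*
.........*
........**
Generation 4: 20 live cells
...*.*....
..*.......
.*..**....
.*..*.....
...*......
..*.....**
........**
.........*
........**
.........*
........**
Generation 5: 20 live cells
..........
..**.*....
.*****....
..****....
..**......
........**
..........
..........
........**
..........
........**
Population at generation 5: 20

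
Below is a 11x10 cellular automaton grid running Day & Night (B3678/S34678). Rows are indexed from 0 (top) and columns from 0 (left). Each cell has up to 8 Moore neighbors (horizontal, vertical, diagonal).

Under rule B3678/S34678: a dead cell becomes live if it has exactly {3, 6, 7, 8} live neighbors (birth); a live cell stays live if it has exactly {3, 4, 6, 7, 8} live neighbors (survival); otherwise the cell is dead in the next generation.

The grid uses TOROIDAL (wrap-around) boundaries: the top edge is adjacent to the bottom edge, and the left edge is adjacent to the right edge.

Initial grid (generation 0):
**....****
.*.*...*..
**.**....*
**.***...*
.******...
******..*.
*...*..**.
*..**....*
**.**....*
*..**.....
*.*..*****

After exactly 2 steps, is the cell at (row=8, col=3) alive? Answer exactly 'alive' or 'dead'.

Answer: dead

Derivation:
Simulating step by step:
Generation 0 (given above): 56 live cells
Generation 1: 53 live cells
.*...*.**.
**..*.**..
****.*..**
*.***.*..*
*******...
*..**.....
*..*....**
..****....
.*...*...*
...**.**.*
...****..*
Generation 2: 47 live cells
..**..****
...**.**..
**...*..*.
*********.
*..**.....
*.........
.*..**...*
.****...*.
*...**..*.
..**.**...
*.**......

Cell (8,3) at generation 2: 0 -> dead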